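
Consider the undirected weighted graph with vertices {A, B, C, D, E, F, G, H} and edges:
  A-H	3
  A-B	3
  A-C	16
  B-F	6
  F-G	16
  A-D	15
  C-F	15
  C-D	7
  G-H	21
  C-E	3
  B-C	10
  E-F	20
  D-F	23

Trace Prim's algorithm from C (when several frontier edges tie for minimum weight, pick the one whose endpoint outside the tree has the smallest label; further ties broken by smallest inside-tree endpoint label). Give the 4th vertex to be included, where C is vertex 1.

B

Prim's algorithm from C:
Step 1: cheapest edge leaving the tree is C-E (3); add E.
Step 2: cheapest edge leaving the tree is C-D (7); add D.
Step 3: cheapest edge leaving the tree is B-C (10); add B.
Step 4: cheapest edge leaving the tree is A-B (3); add A.
Step 5: cheapest edge leaving the tree is A-H (3); add H.
Step 6: cheapest edge leaving the tree is B-F (6); add F.
Step 7: cheapest edge leaving the tree is F-G (16); add G.
Vertex order: C, E, D, B, A, H, F, G. The 4th vertex is B.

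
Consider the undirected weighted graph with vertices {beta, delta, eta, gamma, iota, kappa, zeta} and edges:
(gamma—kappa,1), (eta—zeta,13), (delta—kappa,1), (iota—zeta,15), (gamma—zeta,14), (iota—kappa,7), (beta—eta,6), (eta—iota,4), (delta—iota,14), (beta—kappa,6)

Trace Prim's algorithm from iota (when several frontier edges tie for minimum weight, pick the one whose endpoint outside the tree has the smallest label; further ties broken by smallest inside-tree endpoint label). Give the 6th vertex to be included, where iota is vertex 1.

gamma

Grow the tree from iota using Prim:
Step 1: frontier [eta—iota 4, iota—kappa 7, delta—iota 14, iota—zeta 15] → take eta—iota (4); add eta.
Step 2: frontier [beta—eta 6, eta—zeta 13, iota—kappa 7, delta—iota 14, iota—zeta 15] → take beta—eta (6); add beta.
Step 3: frontier [beta—kappa 6, eta—zeta 13, iota—kappa 7, delta—iota 14, iota—zeta 15] → take beta—kappa (6); add kappa.
Step 4: frontier [eta—zeta 13, delta—iota 14, iota—zeta 15, delta—kappa 1, gamma—kappa 1] → take delta—kappa (1); add delta.
Step 5: frontier [eta—zeta 13, iota—zeta 15, gamma—kappa 1] → take gamma—kappa (1); add gamma.
Step 6: frontier [eta—zeta 13, gamma—zeta 14, iota—zeta 15] → take eta—zeta (13); add zeta.
Vertex order: iota, eta, beta, kappa, delta, gamma, zeta. The 6th vertex is gamma.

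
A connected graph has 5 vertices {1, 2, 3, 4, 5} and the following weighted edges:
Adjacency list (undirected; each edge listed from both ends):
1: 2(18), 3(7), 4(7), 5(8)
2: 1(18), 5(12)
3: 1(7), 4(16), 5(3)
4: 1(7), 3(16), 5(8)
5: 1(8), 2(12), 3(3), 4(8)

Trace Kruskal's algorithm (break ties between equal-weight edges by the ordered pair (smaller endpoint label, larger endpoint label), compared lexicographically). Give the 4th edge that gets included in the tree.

Kruskal: consider edges lightest-first.
3—5 (3): add — endpoints in different components.
1—3 (7): add — endpoints in different components.
1—4 (7): add — endpoints in different components.
1—5 (8): skip — 1 and 5 already connected.
4—5 (8): skip — 4 and 5 already connected.
2—5 (12): add — endpoints in different components.
The 4th edge added is 2—5.

2-5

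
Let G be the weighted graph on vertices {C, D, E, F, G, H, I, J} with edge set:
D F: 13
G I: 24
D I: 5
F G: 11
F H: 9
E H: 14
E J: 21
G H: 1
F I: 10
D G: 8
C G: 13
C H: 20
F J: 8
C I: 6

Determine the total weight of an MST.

Prim's algorithm from D:
Step 1: frontier [D I 5, D G 8, D F 13] → take D I (5); add I.
Step 2: frontier [D G 8, D F 13, C I 6, F I 10, G I 24] → take C I (6); add C.
Step 3: frontier [C G 13, C H 20, D G 8, D F 13, F I 10, G I 24] → take D G (8); add G.
Step 4: frontier [C H 20, D F 13, G H 1, F G 11, F I 10] → take G H (1); add H.
Step 5: frontier [D F 13, F G 11, F H 9, E H 14, F I 10] → take F H (9); add F.
Step 6: frontier [F J 8, E H 14] → take F J (8); add J.
Step 7: frontier [E H 14, E J 21] → take E H (14); add E.
MST edges: D I, C I, D G, G H, F H, F J, E H; total weight 5+6+8+1+9+8+14 = 51.

51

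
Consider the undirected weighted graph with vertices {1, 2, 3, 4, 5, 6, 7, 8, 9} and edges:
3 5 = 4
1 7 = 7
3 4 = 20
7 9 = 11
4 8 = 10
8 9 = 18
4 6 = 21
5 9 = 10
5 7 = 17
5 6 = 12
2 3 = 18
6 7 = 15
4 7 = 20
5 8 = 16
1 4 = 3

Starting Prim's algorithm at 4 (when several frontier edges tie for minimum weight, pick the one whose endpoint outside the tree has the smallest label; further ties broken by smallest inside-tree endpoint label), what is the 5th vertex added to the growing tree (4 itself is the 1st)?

Prim, starting at 4.
Step 1: cheapest edge leaving the tree is 1 4 (3); add 1.
Step 2: cheapest edge leaving the tree is 1 7 (7); add 7.
Step 3: cheapest edge leaving the tree is 4 8 (10); add 8.
Step 4: cheapest edge leaving the tree is 7 9 (11); add 9.
Step 5: cheapest edge leaving the tree is 5 9 (10); add 5.
Step 6: cheapest edge leaving the tree is 3 5 (4); add 3.
Step 7: cheapest edge leaving the tree is 5 6 (12); add 6.
Step 8: cheapest edge leaving the tree is 2 3 (18); add 2.
Vertex order: 4, 1, 7, 8, 9, 5, 3, 6, 2. The 5th vertex is 9.

9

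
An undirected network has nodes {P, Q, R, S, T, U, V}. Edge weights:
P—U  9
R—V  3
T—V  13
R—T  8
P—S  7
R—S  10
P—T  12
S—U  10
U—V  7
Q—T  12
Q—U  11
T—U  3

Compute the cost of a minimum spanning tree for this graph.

40

Kruskal's algorithm — process edges by increasing weight (ties by edge label):
R—V (3): add — endpoints in different components.
T—U (3): add — endpoints in different components.
P—S (7): add — endpoints in different components.
U—V (7): add — endpoints in different components.
R—T (8): skip — T and R already connected.
P—U (9): add — endpoints in different components.
R—S (10): skip — R and S already connected.
S—U (10): skip — U and S already connected.
Q—U (11): add — endpoints in different components.
MST edges: R—V, T—U, P—S, U—V, P—U, Q—U; total weight 3+3+7+7+9+11 = 40.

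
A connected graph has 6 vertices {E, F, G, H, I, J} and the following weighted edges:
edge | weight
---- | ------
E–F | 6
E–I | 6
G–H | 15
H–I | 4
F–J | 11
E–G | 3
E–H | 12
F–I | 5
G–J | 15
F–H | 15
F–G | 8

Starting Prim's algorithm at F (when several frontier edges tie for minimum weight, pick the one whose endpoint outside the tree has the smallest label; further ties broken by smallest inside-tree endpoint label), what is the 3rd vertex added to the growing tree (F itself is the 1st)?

Grow the tree from F using Prim:
Step 1: frontier [F–I 5, E–F 6, F–G 8, F–J 11, F–H 15] → take F–I (5); add I.
Step 2: frontier [E–F 6, F–G 8, F–J 11, F–H 15, H–I 4, E–I 6] → take H–I (4); add H.
Step 3: frontier [E–F 6, F–G 8, F–J 11, E–H 12, G–H 15, E–I 6] → take E–F (6); add E.
Step 4: frontier [E–G 3, F–G 8, F–J 11, G–H 15] → take E–G (3); add G.
Step 5: frontier [F–J 11, G–J 15] → take F–J (11); add J.
Vertex order: F, I, H, E, G, J. The 3rd vertex is H.

H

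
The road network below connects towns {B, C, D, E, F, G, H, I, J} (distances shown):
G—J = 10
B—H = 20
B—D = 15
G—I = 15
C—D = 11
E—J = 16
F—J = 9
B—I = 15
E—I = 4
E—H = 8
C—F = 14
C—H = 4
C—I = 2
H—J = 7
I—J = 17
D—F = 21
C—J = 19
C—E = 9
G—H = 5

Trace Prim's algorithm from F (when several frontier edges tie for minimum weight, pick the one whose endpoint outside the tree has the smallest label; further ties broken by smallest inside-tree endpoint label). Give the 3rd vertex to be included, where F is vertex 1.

H

Prim's algorithm from F:
Step 1: cheapest edge leaving the tree is F—J (9); add J.
Step 2: cheapest edge leaving the tree is H—J (7); add H.
Step 3: cheapest edge leaving the tree is C—H (4); add C.
Step 4: cheapest edge leaving the tree is C—I (2); add I.
Step 5: cheapest edge leaving the tree is E—I (4); add E.
Step 6: cheapest edge leaving the tree is G—H (5); add G.
Step 7: cheapest edge leaving the tree is C—D (11); add D.
Step 8: cheapest edge leaving the tree is B—D (15); add B.
Vertex order: F, J, H, C, I, E, G, D, B. The 3rd vertex is H.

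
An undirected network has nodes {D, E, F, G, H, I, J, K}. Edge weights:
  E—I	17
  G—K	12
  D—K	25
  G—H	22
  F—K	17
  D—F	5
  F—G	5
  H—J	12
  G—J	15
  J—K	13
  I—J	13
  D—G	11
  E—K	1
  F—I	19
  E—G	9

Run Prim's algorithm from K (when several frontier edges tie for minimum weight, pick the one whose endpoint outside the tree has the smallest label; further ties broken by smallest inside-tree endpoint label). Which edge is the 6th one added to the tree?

H-J

Prim, starting at K.
Step 1: cheapest edge leaving the tree is E—K (1); add E.
Step 2: cheapest edge leaving the tree is E—G (9); add G.
Step 3: cheapest edge leaving the tree is F—G (5); add F.
Step 4: cheapest edge leaving the tree is D—F (5); add D.
Step 5: cheapest edge leaving the tree is J—K (13); add J.
Step 6: cheapest edge leaving the tree is H—J (12); add H.
Step 7: cheapest edge leaving the tree is I—J (13); add I.
The 6th edge added is H—J.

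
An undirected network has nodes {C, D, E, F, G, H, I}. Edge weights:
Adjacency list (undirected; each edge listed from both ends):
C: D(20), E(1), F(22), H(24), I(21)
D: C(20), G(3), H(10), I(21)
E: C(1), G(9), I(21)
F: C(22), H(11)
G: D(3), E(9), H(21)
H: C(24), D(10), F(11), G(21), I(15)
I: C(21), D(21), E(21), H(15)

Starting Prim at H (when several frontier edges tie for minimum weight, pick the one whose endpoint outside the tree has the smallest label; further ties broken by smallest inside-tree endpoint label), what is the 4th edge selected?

C-E

Prim's algorithm from H:
Step 1: cheapest edge leaving the tree is D—H (10); add D.
Step 2: cheapest edge leaving the tree is D—G (3); add G.
Step 3: cheapest edge leaving the tree is E—G (9); add E.
Step 4: cheapest edge leaving the tree is C—E (1); add C.
Step 5: cheapest edge leaving the tree is F—H (11); add F.
Step 6: cheapest edge leaving the tree is H—I (15); add I.
The 4th edge added is C—E.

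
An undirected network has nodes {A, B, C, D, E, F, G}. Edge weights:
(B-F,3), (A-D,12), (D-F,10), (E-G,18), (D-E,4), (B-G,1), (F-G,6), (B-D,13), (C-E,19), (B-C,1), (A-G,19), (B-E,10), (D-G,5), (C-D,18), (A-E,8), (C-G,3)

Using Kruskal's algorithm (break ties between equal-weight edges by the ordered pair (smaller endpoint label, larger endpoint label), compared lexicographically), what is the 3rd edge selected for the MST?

Kruskal's algorithm — process edges by increasing weight (ties by edge label):
B-C (1): add. Components now {A} {B,C} {D} {E} {F} {G}
B-G (1): add. Components now {A} {B,C,G} {D} {E} {F}
B-F (3): add. Components now {A} {B,C,F,G} {D} {E}
C-G (3): skip — C and G already connected.
D-E (4): add. Components now {A} {B,C,F,G} {D,E}
D-G (5): add. Components now {A} {B,C,D,E,F,G}
F-G (6): skip — F and G already connected.
A-E (8): add. Components now {A,B,C,D,E,F,G}
The 3rd edge added is B-F.

B-F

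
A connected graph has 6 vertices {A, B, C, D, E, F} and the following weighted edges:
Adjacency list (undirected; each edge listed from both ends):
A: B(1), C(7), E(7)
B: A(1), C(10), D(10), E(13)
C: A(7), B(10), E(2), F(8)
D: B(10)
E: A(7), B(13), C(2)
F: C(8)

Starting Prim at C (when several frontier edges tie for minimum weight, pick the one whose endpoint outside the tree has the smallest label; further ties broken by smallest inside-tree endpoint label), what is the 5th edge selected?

B-D

Grow the tree from C using Prim:
Step 1: cheapest edge leaving the tree is C–E (2); add E.
Step 2: cheapest edge leaving the tree is A–C (7); add A.
Step 3: cheapest edge leaving the tree is A–B (1); add B.
Step 4: cheapest edge leaving the tree is C–F (8); add F.
Step 5: cheapest edge leaving the tree is B–D (10); add D.
The 5th edge added is B–D.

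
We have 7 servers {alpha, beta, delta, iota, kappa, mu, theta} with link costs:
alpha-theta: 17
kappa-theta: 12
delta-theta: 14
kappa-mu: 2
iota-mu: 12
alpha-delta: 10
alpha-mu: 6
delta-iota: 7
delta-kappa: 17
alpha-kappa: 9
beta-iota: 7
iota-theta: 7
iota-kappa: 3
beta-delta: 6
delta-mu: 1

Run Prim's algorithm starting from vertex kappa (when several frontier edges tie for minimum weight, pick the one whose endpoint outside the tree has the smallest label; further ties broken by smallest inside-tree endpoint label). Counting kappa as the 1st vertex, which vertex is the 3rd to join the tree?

delta

Grow the tree from kappa using Prim:
Step 1: cheapest edge leaving the tree is kappa-mu (2); add mu.
Step 2: cheapest edge leaving the tree is delta-mu (1); add delta.
Step 3: cheapest edge leaving the tree is iota-kappa (3); add iota.
Step 4: cheapest edge leaving the tree is alpha-mu (6); add alpha.
Step 5: cheapest edge leaving the tree is beta-delta (6); add beta.
Step 6: cheapest edge leaving the tree is iota-theta (7); add theta.
Vertex order: kappa, mu, delta, iota, alpha, beta, theta. The 3rd vertex is delta.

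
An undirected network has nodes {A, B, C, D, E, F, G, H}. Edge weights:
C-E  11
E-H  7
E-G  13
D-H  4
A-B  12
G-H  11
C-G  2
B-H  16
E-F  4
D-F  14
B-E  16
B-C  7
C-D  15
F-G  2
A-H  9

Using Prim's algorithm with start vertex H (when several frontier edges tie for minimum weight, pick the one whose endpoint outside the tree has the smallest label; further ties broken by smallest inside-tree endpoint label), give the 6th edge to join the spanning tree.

B-C

Grow the tree from H using Prim:
Step 1: cheapest edge leaving the tree is D-H (4); add D.
Step 2: cheapest edge leaving the tree is E-H (7); add E.
Step 3: cheapest edge leaving the tree is E-F (4); add F.
Step 4: cheapest edge leaving the tree is F-G (2); add G.
Step 5: cheapest edge leaving the tree is C-G (2); add C.
Step 6: cheapest edge leaving the tree is B-C (7); add B.
Step 7: cheapest edge leaving the tree is A-H (9); add A.
The 6th edge added is B-C.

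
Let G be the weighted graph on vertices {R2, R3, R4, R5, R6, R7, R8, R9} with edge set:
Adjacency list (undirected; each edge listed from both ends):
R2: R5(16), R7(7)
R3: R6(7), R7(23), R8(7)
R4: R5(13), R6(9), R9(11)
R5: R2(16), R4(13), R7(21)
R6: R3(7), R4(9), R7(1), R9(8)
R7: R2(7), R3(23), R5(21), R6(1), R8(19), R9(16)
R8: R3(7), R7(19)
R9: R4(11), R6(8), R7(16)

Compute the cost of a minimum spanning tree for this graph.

Kruskal: consider edges lightest-first.
R6 R7 (1): add — endpoints in different components.
R2 R7 (7): add — endpoints in different components.
R3 R6 (7): add — endpoints in different components.
R3 R8 (7): add — endpoints in different components.
R6 R9 (8): add — endpoints in different components.
R4 R6 (9): add — endpoints in different components.
R4 R9 (11): skip — R4 and R9 already connected.
R4 R5 (13): add — endpoints in different components.
MST edges: R6 R7, R2 R7, R3 R6, R3 R8, R6 R9, R4 R6, R4 R5; total weight 1+7+7+7+8+9+13 = 52.

52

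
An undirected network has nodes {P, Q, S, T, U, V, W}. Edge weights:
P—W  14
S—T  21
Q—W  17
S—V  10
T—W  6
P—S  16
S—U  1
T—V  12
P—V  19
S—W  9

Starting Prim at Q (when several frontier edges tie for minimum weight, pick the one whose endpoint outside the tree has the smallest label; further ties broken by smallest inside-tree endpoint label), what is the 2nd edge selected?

T-W

Grow the tree from Q using Prim:
Step 1: frontier [Q—W 17] → take Q—W (17); add W.
Step 2: frontier [T—W 6, S—W 9, P—W 14] → take T—W (6); add T.
Step 3: frontier [T—V 12, S—T 21, S—W 9, P—W 14] → take S—W (9); add S.
Step 4: frontier [S—U 1, S—V 10, P—S 16, T—V 12, P—W 14] → take S—U (1); add U.
Step 5: frontier [S—V 10, P—S 16, T—V 12, P—W 14] → take S—V (10); add V.
Step 6: frontier [P—S 16, P—V 19, P—W 14] → take P—W (14); add P.
The 2nd edge added is T—W.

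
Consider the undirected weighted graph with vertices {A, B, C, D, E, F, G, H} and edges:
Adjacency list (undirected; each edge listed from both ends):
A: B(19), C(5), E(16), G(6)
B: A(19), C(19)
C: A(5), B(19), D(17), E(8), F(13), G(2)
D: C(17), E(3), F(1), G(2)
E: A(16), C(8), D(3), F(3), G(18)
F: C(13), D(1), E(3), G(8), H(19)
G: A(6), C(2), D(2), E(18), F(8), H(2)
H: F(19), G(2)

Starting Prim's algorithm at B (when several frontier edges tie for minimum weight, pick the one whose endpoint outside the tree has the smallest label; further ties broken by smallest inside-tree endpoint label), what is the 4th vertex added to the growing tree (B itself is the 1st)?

Grow the tree from B using Prim:
Step 1: cheapest edge leaving the tree is A–B (19); add A.
Step 2: cheapest edge leaving the tree is A–C (5); add C.
Step 3: cheapest edge leaving the tree is C–G (2); add G.
Step 4: cheapest edge leaving the tree is D–G (2); add D.
Step 5: cheapest edge leaving the tree is D–F (1); add F.
Step 6: cheapest edge leaving the tree is G–H (2); add H.
Step 7: cheapest edge leaving the tree is D–E (3); add E.
Vertex order: B, A, C, G, D, F, H, E. The 4th vertex is G.

G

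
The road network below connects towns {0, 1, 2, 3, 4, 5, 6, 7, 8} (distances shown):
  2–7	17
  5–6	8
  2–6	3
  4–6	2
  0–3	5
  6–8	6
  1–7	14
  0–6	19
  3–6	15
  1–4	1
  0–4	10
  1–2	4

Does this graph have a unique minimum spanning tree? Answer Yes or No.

Yes

Kruskal: consider edges lightest-first.
1–4 (1): add — endpoints in different components.
4–6 (2): add — endpoints in different components.
2–6 (3): add — endpoints in different components.
1–2 (4): skip — 1 and 2 already connected.
0–3 (5): add — endpoints in different components.
6–8 (6): add — endpoints in different components.
5–6 (8): add — endpoints in different components.
0–4 (10): add — endpoints in different components.
1–7 (14): add — endpoints in different components.
Every non-tree edge has weight strictly greater than the heaviest edge on the tree path between its endpoints, so the MST is unique.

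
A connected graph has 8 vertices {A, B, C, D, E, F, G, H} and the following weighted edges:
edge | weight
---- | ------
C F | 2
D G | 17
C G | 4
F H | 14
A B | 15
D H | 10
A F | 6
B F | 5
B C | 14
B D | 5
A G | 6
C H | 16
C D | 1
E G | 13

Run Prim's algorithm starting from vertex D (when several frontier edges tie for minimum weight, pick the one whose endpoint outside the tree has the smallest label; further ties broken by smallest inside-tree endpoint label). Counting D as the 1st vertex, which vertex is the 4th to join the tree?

Prim, starting at D.
Step 1: cheapest edge leaving the tree is C D (1); add C.
Step 2: cheapest edge leaving the tree is C F (2); add F.
Step 3: cheapest edge leaving the tree is C G (4); add G.
Step 4: cheapest edge leaving the tree is B D (5); add B.
Step 5: cheapest edge leaving the tree is A F (6); add A.
Step 6: cheapest edge leaving the tree is D H (10); add H.
Step 7: cheapest edge leaving the tree is E G (13); add E.
Vertex order: D, C, F, G, B, A, H, E. The 4th vertex is G.

G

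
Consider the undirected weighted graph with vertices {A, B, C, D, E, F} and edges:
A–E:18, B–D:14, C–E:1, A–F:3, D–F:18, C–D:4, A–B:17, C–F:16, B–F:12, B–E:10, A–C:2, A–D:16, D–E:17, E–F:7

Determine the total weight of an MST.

20

Kruskal: consider edges lightest-first.
C–E (1): add. Components now {A} {B} {C,E} {D} {F}
A–C (2): add. Components now {A,C,E} {B} {D} {F}
A–F (3): add. Components now {A,C,E,F} {B} {D}
C–D (4): add. Components now {A,C,D,E,F} {B}
E–F (7): skip — E and F already connected.
B–E (10): add. Components now {A,B,C,D,E,F}
MST edges: C–E, A–C, A–F, C–D, B–E; total weight 1+2+3+4+10 = 20.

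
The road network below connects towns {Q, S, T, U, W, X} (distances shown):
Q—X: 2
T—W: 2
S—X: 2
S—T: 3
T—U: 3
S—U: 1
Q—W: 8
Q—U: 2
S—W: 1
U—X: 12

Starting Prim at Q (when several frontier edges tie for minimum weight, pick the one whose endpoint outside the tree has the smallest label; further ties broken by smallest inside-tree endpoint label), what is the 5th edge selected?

Q-X

Prim's algorithm from Q:
Step 1: cheapest edge leaving the tree is Q—U (2); add U.
Step 2: cheapest edge leaving the tree is S—U (1); add S.
Step 3: cheapest edge leaving the tree is S—W (1); add W.
Step 4: cheapest edge leaving the tree is T—W (2); add T.
Step 5: cheapest edge leaving the tree is Q—X (2); add X.
The 5th edge added is Q—X.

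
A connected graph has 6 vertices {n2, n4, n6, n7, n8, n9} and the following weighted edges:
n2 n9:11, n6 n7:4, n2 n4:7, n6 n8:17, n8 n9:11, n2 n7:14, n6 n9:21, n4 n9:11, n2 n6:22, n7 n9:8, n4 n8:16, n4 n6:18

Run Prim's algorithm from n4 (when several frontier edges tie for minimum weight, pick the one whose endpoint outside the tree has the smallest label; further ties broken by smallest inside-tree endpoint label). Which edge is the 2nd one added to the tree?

Grow the tree from n4 using Prim:
Step 1: cheapest edge leaving the tree is n2 n4 (7); add n2.
Step 2: cheapest edge leaving the tree is n2 n9 (11); add n9.
Step 3: cheapest edge leaving the tree is n7 n9 (8); add n7.
Step 4: cheapest edge leaving the tree is n6 n7 (4); add n6.
Step 5: cheapest edge leaving the tree is n8 n9 (11); add n8.
The 2nd edge added is n2 n9.

n2-n9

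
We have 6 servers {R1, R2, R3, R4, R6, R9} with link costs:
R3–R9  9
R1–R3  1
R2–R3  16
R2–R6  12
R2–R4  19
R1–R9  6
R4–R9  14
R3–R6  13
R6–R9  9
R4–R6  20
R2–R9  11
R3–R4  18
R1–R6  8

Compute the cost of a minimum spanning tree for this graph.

Grow the tree from R4 using Prim:
Step 1: cheapest edge leaving the tree is R4–R9 (14); add R9.
Step 2: cheapest edge leaving the tree is R1–R9 (6); add R1.
Step 3: cheapest edge leaving the tree is R1–R3 (1); add R3.
Step 4: cheapest edge leaving the tree is R1–R6 (8); add R6.
Step 5: cheapest edge leaving the tree is R2–R9 (11); add R2.
MST edges: R4–R9, R1–R9, R1–R3, R1–R6, R2–R9; total weight 14+6+1+8+11 = 40.

40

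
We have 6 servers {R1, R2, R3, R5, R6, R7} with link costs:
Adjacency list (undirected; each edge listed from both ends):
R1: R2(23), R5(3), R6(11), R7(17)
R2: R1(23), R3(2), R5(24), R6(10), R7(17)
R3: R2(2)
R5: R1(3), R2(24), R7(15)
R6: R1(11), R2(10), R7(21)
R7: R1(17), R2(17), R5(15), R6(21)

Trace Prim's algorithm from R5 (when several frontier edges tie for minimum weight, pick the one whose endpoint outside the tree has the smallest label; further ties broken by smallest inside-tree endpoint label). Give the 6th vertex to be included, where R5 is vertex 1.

R7

Prim, starting at R5.
Step 1: cheapest edge leaving the tree is R1 R5 (3); add R1.
Step 2: cheapest edge leaving the tree is R1 R6 (11); add R6.
Step 3: cheapest edge leaving the tree is R2 R6 (10); add R2.
Step 4: cheapest edge leaving the tree is R2 R3 (2); add R3.
Step 5: cheapest edge leaving the tree is R5 R7 (15); add R7.
Vertex order: R5, R1, R6, R2, R3, R7. The 6th vertex is R7.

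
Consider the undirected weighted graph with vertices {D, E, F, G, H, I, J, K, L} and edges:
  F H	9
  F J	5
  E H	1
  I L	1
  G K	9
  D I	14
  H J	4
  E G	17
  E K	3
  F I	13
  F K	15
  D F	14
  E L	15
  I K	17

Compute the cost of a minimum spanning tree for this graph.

50

Kruskal: consider edges lightest-first.
E H (1): add — endpoints in different components.
I L (1): add — endpoints in different components.
E K (3): add — endpoints in different components.
H J (4): add — endpoints in different components.
F J (5): add — endpoints in different components.
F H (9): skip — F and H already connected.
G K (9): add — endpoints in different components.
F I (13): add — endpoints in different components.
D F (14): add — endpoints in different components.
MST edges: E H, I L, E K, H J, F J, G K, F I, D F; total weight 1+1+3+4+5+9+13+14 = 50.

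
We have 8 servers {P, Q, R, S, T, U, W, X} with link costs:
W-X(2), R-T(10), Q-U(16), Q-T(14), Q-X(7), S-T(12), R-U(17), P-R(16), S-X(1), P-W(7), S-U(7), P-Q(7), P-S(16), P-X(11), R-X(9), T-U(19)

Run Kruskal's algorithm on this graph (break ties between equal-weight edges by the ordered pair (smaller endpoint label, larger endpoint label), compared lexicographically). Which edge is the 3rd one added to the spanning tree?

Sort edges by weight, then run Kruskal:
S-X (1): add — endpoints in different components.
W-X (2): add — endpoints in different components.
P-Q (7): add — endpoints in different components.
P-W (7): add — endpoints in different components.
Q-X (7): skip — X and Q already connected.
S-U (7): add — endpoints in different components.
R-X (9): add — endpoints in different components.
R-T (10): add — endpoints in different components.
The 3rd edge added is P-Q.

P-Q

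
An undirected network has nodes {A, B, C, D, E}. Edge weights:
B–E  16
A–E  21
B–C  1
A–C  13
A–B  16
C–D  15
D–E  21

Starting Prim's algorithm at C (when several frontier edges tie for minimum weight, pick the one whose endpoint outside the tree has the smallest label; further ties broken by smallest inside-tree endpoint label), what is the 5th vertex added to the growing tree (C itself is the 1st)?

Grow the tree from C using Prim:
Step 1: frontier [B–C 1, A–C 13, C–D 15] → take B–C (1); add B.
Step 2: frontier [A–B 16, B–E 16, A–C 13, C–D 15] → take A–C (13); add A.
Step 3: frontier [A–E 21, B–E 16, C–D 15] → take C–D (15); add D.
Step 4: frontier [A–E 21, B–E 16, D–E 21] → take B–E (16); add E.
Vertex order: C, B, A, D, E. The 5th vertex is E.

E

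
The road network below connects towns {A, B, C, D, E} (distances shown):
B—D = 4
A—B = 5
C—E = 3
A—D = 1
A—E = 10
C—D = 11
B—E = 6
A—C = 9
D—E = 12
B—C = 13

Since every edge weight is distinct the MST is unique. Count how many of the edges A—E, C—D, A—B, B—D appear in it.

1

Kruskal: consider edges lightest-first.
A—D (1): add — endpoints in different components.
C—E (3): add — endpoints in different components.
B—D (4): add — endpoints in different components.
A—B (5): skip — A and B already connected.
B—E (6): add — endpoints in different components.
MST edge set: {A—D, C—E, B—D, B—E}.
Of the listed edges, {B—D} are in the MST → 1.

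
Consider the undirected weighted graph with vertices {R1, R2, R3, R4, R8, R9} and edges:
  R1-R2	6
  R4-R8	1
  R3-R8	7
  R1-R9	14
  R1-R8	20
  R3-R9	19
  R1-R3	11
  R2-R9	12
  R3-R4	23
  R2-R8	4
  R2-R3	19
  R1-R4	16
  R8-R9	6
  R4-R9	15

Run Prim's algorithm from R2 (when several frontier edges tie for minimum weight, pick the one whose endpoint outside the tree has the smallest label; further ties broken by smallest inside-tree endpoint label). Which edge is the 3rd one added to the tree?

Prim's algorithm from R2:
Step 1: cheapest edge leaving the tree is R2-R8 (4); add R8.
Step 2: cheapest edge leaving the tree is R4-R8 (1); add R4.
Step 3: cheapest edge leaving the tree is R1-R2 (6); add R1.
Step 4: cheapest edge leaving the tree is R8-R9 (6); add R9.
Step 5: cheapest edge leaving the tree is R3-R8 (7); add R3.
The 3rd edge added is R1-R2.

R1-R2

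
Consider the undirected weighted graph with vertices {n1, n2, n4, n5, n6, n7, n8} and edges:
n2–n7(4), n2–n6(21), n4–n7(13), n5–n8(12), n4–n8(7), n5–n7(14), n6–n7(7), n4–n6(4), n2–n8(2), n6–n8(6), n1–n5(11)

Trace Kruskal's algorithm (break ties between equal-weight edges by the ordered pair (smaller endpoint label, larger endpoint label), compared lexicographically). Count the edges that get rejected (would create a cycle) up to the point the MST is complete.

Kruskal's algorithm — process edges by increasing weight (ties by edge label):
n2–n8 (2): add. Components now {n7} {n4} {n2,n8} {n6} {n1} {n5}
n2–n7 (4): add. Components now {n2,n7,n8} {n4} {n6} {n1} {n5}
n4–n6 (4): add. Components now {n2,n7,n8} {n4,n6} {n1} {n5}
n6–n8 (6): add. Components now {n2,n4,n6,n7,n8} {n1} {n5}
n4–n8 (7): skip — n4 and n8 already connected.
n6–n7 (7): skip — n7 and n6 already connected.
n1–n5 (11): add. Components now {n2,n4,n6,n7,n8} {n1,n5}
n5–n8 (12): add. Components now {n1,n2,n4,n5,n6,n7,n8}
Edges rejected before the tree was complete: 2.

2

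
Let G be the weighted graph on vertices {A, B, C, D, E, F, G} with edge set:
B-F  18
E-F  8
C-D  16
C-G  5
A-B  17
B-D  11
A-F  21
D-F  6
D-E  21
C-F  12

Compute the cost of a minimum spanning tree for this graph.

Kruskal: consider edges lightest-first.
C-G (5): add — endpoints in different components.
D-F (6): add — endpoints in different components.
E-F (8): add — endpoints in different components.
B-D (11): add — endpoints in different components.
C-F (12): add — endpoints in different components.
C-D (16): skip — C and D already connected.
A-B (17): add — endpoints in different components.
MST edges: C-G, D-F, E-F, B-D, C-F, A-B; total weight 5+6+8+11+12+17 = 59.

59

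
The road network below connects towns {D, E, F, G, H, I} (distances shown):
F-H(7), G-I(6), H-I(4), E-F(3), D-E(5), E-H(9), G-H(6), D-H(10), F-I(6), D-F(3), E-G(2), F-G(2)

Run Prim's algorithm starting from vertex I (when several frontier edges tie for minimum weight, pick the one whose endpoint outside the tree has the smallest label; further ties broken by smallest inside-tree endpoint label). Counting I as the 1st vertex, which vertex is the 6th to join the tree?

D

Prim's algorithm from I:
Step 1: frontier [H-I 4, F-I 6, G-I 6] → take H-I (4); add H.
Step 2: frontier [G-H 6, F-H 7, E-H 9, D-H 10, F-I 6, G-I 6] → take F-I (6); add F.
Step 3: frontier [F-G 2, D-F 3, E-F 3, G-H 6, E-H 9, D-H 10, G-I 6] → take F-G (2); add G.
Step 4: frontier [D-F 3, E-F 3, E-G 2, E-H 9, D-H 10] → take E-G (2); add E.
Step 5: frontier [D-E 5, D-F 3, D-H 10] → take D-F (3); add D.
Vertex order: I, H, F, G, E, D. The 6th vertex is D.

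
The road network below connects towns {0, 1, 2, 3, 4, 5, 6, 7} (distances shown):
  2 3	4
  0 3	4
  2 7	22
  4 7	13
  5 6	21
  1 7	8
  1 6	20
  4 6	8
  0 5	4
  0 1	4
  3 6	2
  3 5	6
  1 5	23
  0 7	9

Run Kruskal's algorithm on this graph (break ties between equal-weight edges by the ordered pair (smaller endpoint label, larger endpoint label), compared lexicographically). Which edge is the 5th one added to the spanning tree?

2-3

Sort edges by weight, then run Kruskal:
3 6 (2): add — endpoints in different components.
0 1 (4): add — endpoints in different components.
0 3 (4): add — endpoints in different components.
0 5 (4): add — endpoints in different components.
2 3 (4): add — endpoints in different components.
3 5 (6): skip — 3 and 5 already connected.
1 7 (8): add — endpoints in different components.
4 6 (8): add — endpoints in different components.
The 5th edge added is 2 3.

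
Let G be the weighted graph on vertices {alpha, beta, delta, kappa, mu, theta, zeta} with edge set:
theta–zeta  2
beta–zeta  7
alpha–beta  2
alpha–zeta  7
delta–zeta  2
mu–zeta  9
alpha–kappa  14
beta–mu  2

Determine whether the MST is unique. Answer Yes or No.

No

Kruskal's algorithm — process edges by increasing weight (ties by edge label):
alpha–beta (2): add — endpoints in different components.
beta–mu (2): add — endpoints in different components.
delta–zeta (2): add — endpoints in different components.
theta–zeta (2): add — endpoints in different components.
alpha–zeta (7): add — endpoints in different components.
beta–zeta (7): skip — beta and zeta already connected.
mu–zeta (9): skip — mu and zeta already connected.
alpha–kappa (14): add — endpoints in different components.
Non-tree edge beta–zeta has weight 7, equal to the heaviest edge on its tree cycle — swapping gives another MST of the same weight. Not unique.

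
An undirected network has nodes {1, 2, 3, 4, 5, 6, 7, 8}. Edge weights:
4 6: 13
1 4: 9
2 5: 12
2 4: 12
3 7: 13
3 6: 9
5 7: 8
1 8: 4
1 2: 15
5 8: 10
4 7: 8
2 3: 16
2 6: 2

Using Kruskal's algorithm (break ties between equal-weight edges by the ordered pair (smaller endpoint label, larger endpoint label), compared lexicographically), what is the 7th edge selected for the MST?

2-4

Kruskal: consider edges lightest-first.
2 6 (2): add — endpoints in different components.
1 8 (4): add — endpoints in different components.
4 7 (8): add — endpoints in different components.
5 7 (8): add — endpoints in different components.
1 4 (9): add — endpoints in different components.
3 6 (9): add — endpoints in different components.
5 8 (10): skip — 5 and 8 already connected.
2 4 (12): add — endpoints in different components.
The 7th edge added is 2 4.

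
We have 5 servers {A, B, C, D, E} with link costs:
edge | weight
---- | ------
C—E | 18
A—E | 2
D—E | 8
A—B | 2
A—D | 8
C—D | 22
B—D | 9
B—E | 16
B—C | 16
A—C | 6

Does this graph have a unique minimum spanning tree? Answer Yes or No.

Kruskal's algorithm — process edges by increasing weight (ties by edge label):
A—B (2): add. Components now {A,B} {C} {D} {E}
A—E (2): add. Components now {A,B,E} {C} {D}
A—C (6): add. Components now {A,B,C,E} {D}
A—D (8): add. Components now {A,B,C,D,E}
Non-tree edge D—E has weight 8, equal to the heaviest edge on its tree cycle — swapping gives another MST of the same weight. Not unique.

No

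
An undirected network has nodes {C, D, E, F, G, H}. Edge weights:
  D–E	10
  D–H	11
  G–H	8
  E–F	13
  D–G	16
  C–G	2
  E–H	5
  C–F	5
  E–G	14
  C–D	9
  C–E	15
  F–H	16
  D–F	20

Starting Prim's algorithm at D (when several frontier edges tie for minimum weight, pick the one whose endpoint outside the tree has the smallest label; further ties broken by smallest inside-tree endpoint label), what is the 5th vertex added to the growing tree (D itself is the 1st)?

H

Prim, starting at D.
Step 1: cheapest edge leaving the tree is C–D (9); add C.
Step 2: cheapest edge leaving the tree is C–G (2); add G.
Step 3: cheapest edge leaving the tree is C–F (5); add F.
Step 4: cheapest edge leaving the tree is G–H (8); add H.
Step 5: cheapest edge leaving the tree is E–H (5); add E.
Vertex order: D, C, G, F, H, E. The 5th vertex is H.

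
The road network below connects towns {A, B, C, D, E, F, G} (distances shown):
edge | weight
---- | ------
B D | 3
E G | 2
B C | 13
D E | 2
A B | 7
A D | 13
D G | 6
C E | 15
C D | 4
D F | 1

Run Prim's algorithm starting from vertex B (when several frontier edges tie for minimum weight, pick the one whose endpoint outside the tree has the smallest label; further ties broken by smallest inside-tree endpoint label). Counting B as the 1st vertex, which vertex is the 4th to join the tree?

Prim, starting at B.
Step 1: frontier [B D 3, A B 7, B C 13] → take B D (3); add D.
Step 2: frontier [A B 7, B C 13, D F 1, D E 2, C D 4, D G 6, A D 13] → take D F (1); add F.
Step 3: frontier [A B 7, B C 13, D E 2, C D 4, D G 6, A D 13] → take D E (2); add E.
Step 4: frontier [A B 7, B C 13, C D 4, D G 6, A D 13, E G 2, C E 15] → take E G (2); add G.
Step 5: frontier [A B 7, B C 13, C D 4, A D 13, C E 15] → take C D (4); add C.
Step 6: frontier [A B 7, A D 13] → take A B (7); add A.
Vertex order: B, D, F, E, G, C, A. The 4th vertex is E.

E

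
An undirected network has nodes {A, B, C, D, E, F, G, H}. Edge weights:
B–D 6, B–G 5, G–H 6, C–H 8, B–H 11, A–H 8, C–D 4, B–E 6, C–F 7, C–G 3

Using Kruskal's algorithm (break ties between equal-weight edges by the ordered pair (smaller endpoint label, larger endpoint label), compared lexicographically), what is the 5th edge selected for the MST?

Kruskal: consider edges lightest-first.
C–G (3): add — endpoints in different components.
C–D (4): add — endpoints in different components.
B–G (5): add — endpoints in different components.
B–D (6): skip — B and D already connected.
B–E (6): add — endpoints in different components.
G–H (6): add — endpoints in different components.
C–F (7): add — endpoints in different components.
A–H (8): add — endpoints in different components.
The 5th edge added is G–H.

G-H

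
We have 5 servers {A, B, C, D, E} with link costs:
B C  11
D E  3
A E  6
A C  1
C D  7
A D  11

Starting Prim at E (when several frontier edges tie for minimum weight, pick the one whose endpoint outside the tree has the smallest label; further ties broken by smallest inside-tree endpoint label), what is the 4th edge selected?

B-C

Prim, starting at E.
Step 1: cheapest edge leaving the tree is D E (3); add D.
Step 2: cheapest edge leaving the tree is A E (6); add A.
Step 3: cheapest edge leaving the tree is A C (1); add C.
Step 4: cheapest edge leaving the tree is B C (11); add B.
The 4th edge added is B C.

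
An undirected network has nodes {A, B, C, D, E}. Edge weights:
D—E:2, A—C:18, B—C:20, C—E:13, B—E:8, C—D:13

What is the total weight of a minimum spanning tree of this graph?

41

Prim, starting at C.
Step 1: frontier [C—D 13, C—E 13, A—C 18, B—C 20] → take C—D (13); add D.
Step 2: frontier [C—E 13, A—C 18, B—C 20, D—E 2] → take D—E (2); add E.
Step 3: frontier [A—C 18, B—C 20, B—E 8] → take B—E (8); add B.
Step 4: frontier [A—C 18] → take A—C (18); add A.
MST edges: C—D, D—E, B—E, A—C; total weight 13+2+8+18 = 41.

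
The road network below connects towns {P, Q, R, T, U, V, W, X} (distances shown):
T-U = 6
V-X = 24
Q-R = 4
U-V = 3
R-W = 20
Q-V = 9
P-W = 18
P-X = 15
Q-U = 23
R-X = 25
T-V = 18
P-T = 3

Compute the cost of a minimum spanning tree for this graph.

Kruskal: consider edges lightest-first.
P-T (3): add — endpoints in different components.
U-V (3): add — endpoints in different components.
Q-R (4): add — endpoints in different components.
T-U (6): add — endpoints in different components.
Q-V (9): add — endpoints in different components.
P-X (15): add — endpoints in different components.
P-W (18): add — endpoints in different components.
MST edges: P-T, U-V, Q-R, T-U, Q-V, P-X, P-W; total weight 3+3+4+6+9+15+18 = 58.

58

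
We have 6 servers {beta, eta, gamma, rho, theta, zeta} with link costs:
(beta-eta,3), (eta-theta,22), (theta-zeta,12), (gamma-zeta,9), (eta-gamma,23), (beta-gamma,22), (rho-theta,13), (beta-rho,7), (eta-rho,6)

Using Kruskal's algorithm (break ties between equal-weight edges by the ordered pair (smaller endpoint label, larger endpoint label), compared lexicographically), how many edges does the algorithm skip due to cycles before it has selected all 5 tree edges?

Sort edges by weight, then run Kruskal:
beta-eta (3): add — endpoints in different components.
eta-rho (6): add — endpoints in different components.
beta-rho (7): skip — rho and beta already connected.
gamma-zeta (9): add — endpoints in different components.
theta-zeta (12): add — endpoints in different components.
rho-theta (13): add — endpoints in different components.
Edges rejected before the tree was complete: 1.

1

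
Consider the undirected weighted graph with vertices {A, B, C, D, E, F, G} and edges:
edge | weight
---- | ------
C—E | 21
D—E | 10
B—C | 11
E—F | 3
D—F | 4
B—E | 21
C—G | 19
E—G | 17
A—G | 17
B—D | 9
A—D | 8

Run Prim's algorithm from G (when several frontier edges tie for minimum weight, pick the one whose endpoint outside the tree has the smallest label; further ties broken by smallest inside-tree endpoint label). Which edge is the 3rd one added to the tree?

D-F

Grow the tree from G using Prim:
Step 1: cheapest edge leaving the tree is A—G (17); add A.
Step 2: cheapest edge leaving the tree is A—D (8); add D.
Step 3: cheapest edge leaving the tree is D—F (4); add F.
Step 4: cheapest edge leaving the tree is E—F (3); add E.
Step 5: cheapest edge leaving the tree is B—D (9); add B.
Step 6: cheapest edge leaving the tree is B—C (11); add C.
The 3rd edge added is D—F.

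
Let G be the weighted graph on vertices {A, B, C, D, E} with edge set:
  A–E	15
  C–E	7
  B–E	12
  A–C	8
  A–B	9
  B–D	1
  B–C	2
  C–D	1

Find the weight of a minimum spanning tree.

17

Grow the tree from A using Prim:
Step 1: frontier [A–C 8, A–B 9, A–E 15] → take A–C (8); add C.
Step 2: frontier [A–B 9, A–E 15, C–D 1, B–C 2, C–E 7] → take C–D (1); add D.
Step 3: frontier [A–B 9, A–E 15, B–C 2, C–E 7, B–D 1] → take B–D (1); add B.
Step 4: frontier [A–E 15, B–E 12, C–E 7] → take C–E (7); add E.
MST edges: A–C, C–D, B–D, C–E; total weight 8+1+1+7 = 17.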